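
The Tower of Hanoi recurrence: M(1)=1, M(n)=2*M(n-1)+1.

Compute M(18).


M(18) = 2 * M(17) + 1
M(17) = 2 * M(16) + 1
M(16) = 2 * M(15) + 1
M(15) = 2 * M(14) + 1
M(14) = 2 * M(13) + 1
M(13) = 2 * M(12) + 1
M(12) = 2 * M(11) + 1
M(11) = 2 * M(10) + 1
M(10) = 2 * M(9) + 1
M(9) = 2 * M(8) + 1
M(8) = 2 * M(7) + 1
M(7) = 2 * M(6) + 1
M(6) = 2 * M(5) + 1
M(5) = 2 * M(4) + 1
M(4) = 2 * M(3) + 1
M(3) = 2 * M(2) + 1
M(2) = 2 * M(1) + 1
M(1) = 1  (base case)
M(2) = 2 * 1 + 1 = 3
M(3) = 2 * 3 + 1 = 7
M(4) = 2 * 7 + 1 = 15
M(5) = 2 * 15 + 1 = 31
M(6) = 2 * 31 + 1 = 63
M(7) = 2 * 63 + 1 = 127
M(8) = 2 * 127 + 1 = 255
M(9) = 2 * 255 + 1 = 511
M(10) = 2 * 511 + 1 = 1023
M(11) = 2 * 1023 + 1 = 2047
M(12) = 2 * 2047 + 1 = 4095
M(13) = 2 * 4095 + 1 = 8191
M(14) = 2 * 8191 + 1 = 16383
M(15) = 2 * 16383 + 1 = 32767
M(16) = 2 * 32767 + 1 = 65535
M(17) = 2 * 65535 + 1 = 131071
M(18) = 2 * 131071 + 1 = 262143

262143


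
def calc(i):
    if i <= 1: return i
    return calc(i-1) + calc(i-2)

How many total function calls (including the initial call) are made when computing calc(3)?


Let C(n) = total calls for calc(n)
C(0) = 1, C(1) = 1
C(2) = 1 + C(1) + C(0) = 1 + 1 + 1 = 3
C(3) = 1 + C(2) + C(1) = 1 + 3 + 1 = 5

5


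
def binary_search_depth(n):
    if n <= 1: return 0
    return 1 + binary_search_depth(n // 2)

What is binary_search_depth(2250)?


2250 / 2 = 1125
1125 / 2 = 562
562 / 2 = 281
281 / 2 = 140
140 / 2 = 70
70 / 2 = 35
35 / 2 = 17
17 / 2 = 8
8 / 2 = 4
4 / 2 = 2
2 / 2 = 1
Reached 1 after 11 halvings

11


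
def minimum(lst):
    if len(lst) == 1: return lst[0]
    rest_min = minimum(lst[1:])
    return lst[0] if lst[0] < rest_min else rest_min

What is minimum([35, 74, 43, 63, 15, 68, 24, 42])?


minimum([35, 74, 43, 63, 15, 68, 24, 42]): compare 35 with minimum([74, 43, 63, 15, 68, 24, 42])
minimum([74, 43, 63, 15, 68, 24, 42]): compare 74 with minimum([43, 63, 15, 68, 24, 42])
minimum([43, 63, 15, 68, 24, 42]): compare 43 with minimum([63, 15, 68, 24, 42])
minimum([63, 15, 68, 24, 42]): compare 63 with minimum([15, 68, 24, 42])
minimum([15, 68, 24, 42]): compare 15 with minimum([68, 24, 42])
minimum([68, 24, 42]): compare 68 with minimum([24, 42])
minimum([24, 42]): compare 24 with minimum([42])
minimum([42]) = 42  (base case)
Compare 24 with 42 -> 24
Compare 68 with 24 -> 24
Compare 15 with 24 -> 15
Compare 63 with 15 -> 15
Compare 43 with 15 -> 15
Compare 74 with 15 -> 15
Compare 35 with 15 -> 15

15


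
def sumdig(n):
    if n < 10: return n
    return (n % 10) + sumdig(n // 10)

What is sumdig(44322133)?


sumdig(44322133) = 3 + sumdig(4432213)
sumdig(4432213) = 3 + sumdig(443221)
sumdig(443221) = 1 + sumdig(44322)
sumdig(44322) = 2 + sumdig(4432)
sumdig(4432) = 2 + sumdig(443)
sumdig(443) = 3 + sumdig(44)
sumdig(44) = 4 + sumdig(4)
sumdig(4) = 4  (base case)
Total: 3 + 3 + 1 + 2 + 2 + 3 + 4 + 4 = 22

22


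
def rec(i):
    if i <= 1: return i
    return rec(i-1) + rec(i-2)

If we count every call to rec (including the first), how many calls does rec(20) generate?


Let C(n) = total calls for rec(n)
C(0) = 1, C(1) = 1
C(2) = 1 + C(1) + C(0) = 1 + 1 + 1 = 3
C(3) = 1 + C(2) + C(1) = 1 + 3 + 1 = 5
C(4) = 1 + C(3) + C(2) = 1 + 5 + 3 = 9
C(5) = 1 + C(4) + C(3) = 1 + 9 + 5 = 15
C(6) = 1 + C(5) + C(4) = 1 + 15 + 9 = 25
C(7) = 1 + C(6) + C(5) = 1 + 25 + 15 = 41
C(8) = 1 + C(7) + C(6) = 1 + 41 + 25 = 67
C(9) = 1 + C(8) + C(7) = 1 + 67 + 41 = 109
C(10) = 1 + C(9) + C(8) = 1 + 109 + 67 = 177
C(11) = 1 + C(10) + C(9) = 1 + 177 + 109 = 287
C(12) = 1 + C(11) + C(10) = 1 + 287 + 177 = 465
C(13) = 1 + C(12) + C(11) = 1 + 465 + 287 = 753
C(14) = 1 + C(13) + C(12) = 1 + 753 + 465 = 1219
C(15) = 1 + C(14) + C(13) = 1 + 1219 + 753 = 1973
C(16) = 1 + C(15) + C(14) = 1 + 1973 + 1219 = 3193
C(17) = 1 + C(16) + C(15) = 1 + 3193 + 1973 = 5167
C(18) = 1 + C(17) + C(16) = 1 + 5167 + 3193 = 8361
C(19) = 1 + C(18) + C(17) = 1 + 8361 + 5167 = 13529
C(20) = 1 + C(19) + C(18) = 1 + 13529 + 8361 = 21891

21891


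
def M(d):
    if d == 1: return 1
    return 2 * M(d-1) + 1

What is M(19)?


M(19) = 2 * M(18) + 1
M(18) = 2 * M(17) + 1
M(17) = 2 * M(16) + 1
M(16) = 2 * M(15) + 1
M(15) = 2 * M(14) + 1
M(14) = 2 * M(13) + 1
M(13) = 2 * M(12) + 1
M(12) = 2 * M(11) + 1
M(11) = 2 * M(10) + 1
M(10) = 2 * M(9) + 1
M(9) = 2 * M(8) + 1
M(8) = 2 * M(7) + 1
M(7) = 2 * M(6) + 1
M(6) = 2 * M(5) + 1
M(5) = 2 * M(4) + 1
M(4) = 2 * M(3) + 1
M(3) = 2 * M(2) + 1
M(2) = 2 * M(1) + 1
M(1) = 1  (base case)
M(2) = 2 * 1 + 1 = 3
M(3) = 2 * 3 + 1 = 7
M(4) = 2 * 7 + 1 = 15
M(5) = 2 * 15 + 1 = 31
M(6) = 2 * 31 + 1 = 63
M(7) = 2 * 63 + 1 = 127
M(8) = 2 * 127 + 1 = 255
M(9) = 2 * 255 + 1 = 511
M(10) = 2 * 511 + 1 = 1023
M(11) = 2 * 1023 + 1 = 2047
M(12) = 2 * 2047 + 1 = 4095
M(13) = 2 * 4095 + 1 = 8191
M(14) = 2 * 8191 + 1 = 16383
M(15) = 2 * 16383 + 1 = 32767
M(16) = 2 * 32767 + 1 = 65535
M(17) = 2 * 65535 + 1 = 131071
M(18) = 2 * 131071 + 1 = 262143
M(19) = 2 * 262143 + 1 = 524287

524287


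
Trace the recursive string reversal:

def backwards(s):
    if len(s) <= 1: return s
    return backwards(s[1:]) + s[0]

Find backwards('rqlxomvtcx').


backwards('rqlxomvtcx') = backwards('qlxomvtcx') + 'r'
backwards('qlxomvtcx') = backwards('lxomvtcx') + 'q'
backwards('lxomvtcx') = backwards('xomvtcx') + 'l'
backwards('xomvtcx') = backwards('omvtcx') + 'x'
backwards('omvtcx') = backwards('mvtcx') + 'o'
backwards('mvtcx') = backwards('vtcx') + 'm'
backwards('vtcx') = backwards('tcx') + 'v'
backwards('tcx') = backwards('cx') + 't'
backwards('cx') = backwards('x') + 'c'
backwards('x') = 'x'  (base case)
Concatenating: 'x' + 'c' + 't' + 'v' + 'm' + 'o' + 'x' + 'l' + 'q' + 'r' = 'xctvmoxlqr'

xctvmoxlqr


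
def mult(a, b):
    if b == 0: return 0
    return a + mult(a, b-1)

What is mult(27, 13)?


mult(27, 13) = 27 + mult(27, 12)
mult(27, 12) = 27 + mult(27, 11)
mult(27, 11) = 27 + mult(27, 10)
mult(27, 10) = 27 + mult(27, 9)
mult(27, 9) = 27 + mult(27, 8)
mult(27, 8) = 27 + mult(27, 7)
mult(27, 7) = 27 + mult(27, 6)
mult(27, 6) = 27 + mult(27, 5)
mult(27, 5) = 27 + mult(27, 4)
mult(27, 4) = 27 + mult(27, 3)
mult(27, 3) = 27 + mult(27, 2)
mult(27, 2) = 27 + mult(27, 1)
mult(27, 1) = 27 + mult(27, 0)
mult(27, 0) = 0  (base case)
Total: 27 + 27 + 27 + 27 + 27 + 27 + 27 + 27 + 27 + 27 + 27 + 27 + 27 + 0 = 351

351


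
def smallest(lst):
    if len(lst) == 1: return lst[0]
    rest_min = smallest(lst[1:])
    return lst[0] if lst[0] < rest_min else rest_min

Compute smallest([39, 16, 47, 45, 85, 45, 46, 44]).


smallest([39, 16, 47, 45, 85, 45, 46, 44]): compare 39 with smallest([16, 47, 45, 85, 45, 46, 44])
smallest([16, 47, 45, 85, 45, 46, 44]): compare 16 with smallest([47, 45, 85, 45, 46, 44])
smallest([47, 45, 85, 45, 46, 44]): compare 47 with smallest([45, 85, 45, 46, 44])
smallest([45, 85, 45, 46, 44]): compare 45 with smallest([85, 45, 46, 44])
smallest([85, 45, 46, 44]): compare 85 with smallest([45, 46, 44])
smallest([45, 46, 44]): compare 45 with smallest([46, 44])
smallest([46, 44]): compare 46 with smallest([44])
smallest([44]) = 44  (base case)
Compare 46 with 44 -> 44
Compare 45 with 44 -> 44
Compare 85 with 44 -> 44
Compare 45 with 44 -> 44
Compare 47 with 44 -> 44
Compare 16 with 44 -> 16
Compare 39 with 16 -> 16

16


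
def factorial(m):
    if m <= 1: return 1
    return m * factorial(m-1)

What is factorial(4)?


factorial(4)
= 4 * factorial(3)
= 4 * 3 * factorial(2)
= 4 * 3 * 2 * factorial(1)
= 4 * 3 * 2 * 1
= 24

24


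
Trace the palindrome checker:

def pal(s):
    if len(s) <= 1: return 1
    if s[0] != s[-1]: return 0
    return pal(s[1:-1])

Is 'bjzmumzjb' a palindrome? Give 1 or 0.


pal('bjzmumzjb'): s[0]='b' == s[-1]='b' -> check pal('jzmumzj')
pal('jzmumzj'): s[0]='j' == s[-1]='j' -> check pal('zmumz')
pal('zmumz'): s[0]='z' == s[-1]='z' -> check pal('mum')
pal('mum'): s[0]='m' == s[-1]='m' -> check pal('u')
pal('u'): len <= 1 -> return 1  (base case)
Result: 1 (palindrome)

1


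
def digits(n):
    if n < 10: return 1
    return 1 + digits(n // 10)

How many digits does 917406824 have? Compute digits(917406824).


digits(917406824) = 1 + digits(91740682)
digits(91740682) = 1 + digits(9174068)
digits(9174068) = 1 + digits(917406)
digits(917406) = 1 + digits(91740)
digits(91740) = 1 + digits(9174)
digits(9174) = 1 + digits(917)
digits(917) = 1 + digits(91)
digits(91) = 1 + digits(9)
digits(9) = 1  (base case: 9 < 10)
Unwinding: 1 + 1 + 1 + 1 + 1 + 1 + 1 + 1 + 1 = 9

9


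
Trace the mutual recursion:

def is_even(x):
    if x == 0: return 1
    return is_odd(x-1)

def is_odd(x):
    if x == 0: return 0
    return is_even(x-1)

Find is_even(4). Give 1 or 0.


is_even(4) = is_odd(3)
is_odd(3) = is_even(2)
is_even(2) = is_odd(1)
is_odd(1) = is_even(0)
is_even(0) = 1  (base case)
Result: 1

1


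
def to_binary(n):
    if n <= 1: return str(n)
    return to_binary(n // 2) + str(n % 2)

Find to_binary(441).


to_binary(441) = to_binary(220) + '1'
to_binary(220) = to_binary(110) + '0'
to_binary(110) = to_binary(55) + '0'
to_binary(55) = to_binary(27) + '1'
to_binary(27) = to_binary(13) + '1'
to_binary(13) = to_binary(6) + '1'
to_binary(6) = to_binary(3) + '0'
to_binary(3) = to_binary(1) + '1'
to_binary(1) = '1'  (base case)
Concatenating: '1' + '1' + '0' + '1' + '1' + '1' + '0' + '0' + '1' = '110111001'

110111001


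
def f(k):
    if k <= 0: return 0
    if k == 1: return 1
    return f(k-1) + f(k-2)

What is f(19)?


Computing f(19) bottom-up:
f(0) = 0
f(1) = 1
f(2) = f(1) + f(0) = 1 + 0 = 1
f(3) = f(2) + f(1) = 1 + 1 = 2
f(4) = f(3) + f(2) = 2 + 1 = 3
f(5) = f(4) + f(3) = 3 + 2 = 5
f(6) = f(5) + f(4) = 5 + 3 = 8
f(7) = f(6) + f(5) = 8 + 5 = 13
f(8) = f(7) + f(6) = 13 + 8 = 21
f(9) = f(8) + f(7) = 21 + 13 = 34
f(10) = f(9) + f(8) = 34 + 21 = 55
f(11) = f(10) + f(9) = 55 + 34 = 89
f(12) = f(11) + f(10) = 89 + 55 = 144
f(13) = f(12) + f(11) = 144 + 89 = 233
f(14) = f(13) + f(12) = 233 + 144 = 377
f(15) = f(14) + f(13) = 377 + 233 = 610
f(16) = f(15) + f(14) = 610 + 377 = 987
f(17) = f(16) + f(15) = 987 + 610 = 1597
f(18) = f(17) + f(16) = 1597 + 987 = 2584
f(19) = f(18) + f(17) = 2584 + 1597 = 4181

4181


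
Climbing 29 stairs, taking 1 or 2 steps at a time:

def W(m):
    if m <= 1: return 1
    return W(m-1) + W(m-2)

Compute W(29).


Building up from base cases:
W(0) = 1
W(1) = 1
W(2) = W(1) + W(0) = 1 + 1 = 2
W(3) = W(2) + W(1) = 2 + 1 = 3
W(4) = W(3) + W(2) = 3 + 2 = 5
W(5) = W(4) + W(3) = 5 + 3 = 8
W(6) = W(5) + W(4) = 8 + 5 = 13
W(7) = W(6) + W(5) = 13 + 8 = 21
W(8) = W(7) + W(6) = 21 + 13 = 34
W(9) = W(8) + W(7) = 34 + 21 = 55
W(10) = W(9) + W(8) = 55 + 34 = 89
W(11) = W(10) + W(9) = 89 + 55 = 144
W(12) = W(11) + W(10) = 144 + 89 = 233
W(13) = W(12) + W(11) = 233 + 144 = 377
W(14) = W(13) + W(12) = 377 + 233 = 610
W(15) = W(14) + W(13) = 610 + 377 = 987
W(16) = W(15) + W(14) = 987 + 610 = 1597
W(17) = W(16) + W(15) = 1597 + 987 = 2584
W(18) = W(17) + W(16) = 2584 + 1597 = 4181
W(19) = W(18) + W(17) = 4181 + 2584 = 6765
W(20) = W(19) + W(18) = 6765 + 4181 = 10946
W(21) = W(20) + W(19) = 10946 + 6765 = 17711
W(22) = W(21) + W(20) = 17711 + 10946 = 28657
W(23) = W(22) + W(21) = 28657 + 17711 = 46368
W(24) = W(23) + W(22) = 46368 + 28657 = 75025
W(25) = W(24) + W(23) = 75025 + 46368 = 121393
W(26) = W(25) + W(24) = 121393 + 75025 = 196418
W(27) = W(26) + W(25) = 196418 + 121393 = 317811
W(28) = W(27) + W(26) = 317811 + 196418 = 514229
W(29) = W(28) + W(27) = 514229 + 317811 = 832040

832040


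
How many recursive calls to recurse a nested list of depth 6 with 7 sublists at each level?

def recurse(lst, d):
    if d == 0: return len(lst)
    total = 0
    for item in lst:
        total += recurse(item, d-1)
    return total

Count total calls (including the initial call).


At depth 0 (root): 1 call
At depth 1: each of 1 parents calls recurse on 7 children = 7 calls
At depth 2: each of 7 parents calls recurse on 7 children = 49 calls
At depth 3: each of 49 parents calls recurse on 7 children = 343 calls
At depth 4: each of 343 parents calls recurse on 7 children = 2401 calls
At depth 5: each of 2401 parents calls recurse on 7 children = 16807 calls
At depth 6: each of 16807 parents calls recurse on 7 children = 117649 calls
Total: 1 + 7 + 49 + 343 + 2401 + 16807 + 117649 = 137257

137257


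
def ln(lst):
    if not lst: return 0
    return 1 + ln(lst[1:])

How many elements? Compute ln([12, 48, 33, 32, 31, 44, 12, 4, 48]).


ln([12, 48, 33, 32, 31, 44, 12, 4, 48]) = 1 + ln([48, 33, 32, 31, 44, 12, 4, 48])
ln([48, 33, 32, 31, 44, 12, 4, 48]) = 1 + ln([33, 32, 31, 44, 12, 4, 48])
ln([33, 32, 31, 44, 12, 4, 48]) = 1 + ln([32, 31, 44, 12, 4, 48])
ln([32, 31, 44, 12, 4, 48]) = 1 + ln([31, 44, 12, 4, 48])
ln([31, 44, 12, 4, 48]) = 1 + ln([44, 12, 4, 48])
ln([44, 12, 4, 48]) = 1 + ln([12, 4, 48])
ln([12, 4, 48]) = 1 + ln([4, 48])
ln([4, 48]) = 1 + ln([48])
ln([48]) = 1 + ln([])
ln([]) = 0  (base case)
Unwinding: 1 + 1 + 1 + 1 + 1 + 1 + 1 + 1 + 1 + 0 = 9

9


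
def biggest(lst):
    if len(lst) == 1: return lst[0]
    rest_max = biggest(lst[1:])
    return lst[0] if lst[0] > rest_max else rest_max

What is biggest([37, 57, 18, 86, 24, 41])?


biggest([37, 57, 18, 86, 24, 41]): compare 37 with biggest([57, 18, 86, 24, 41])
biggest([57, 18, 86, 24, 41]): compare 57 with biggest([18, 86, 24, 41])
biggest([18, 86, 24, 41]): compare 18 with biggest([86, 24, 41])
biggest([86, 24, 41]): compare 86 with biggest([24, 41])
biggest([24, 41]): compare 24 with biggest([41])
biggest([41]) = 41  (base case)
Compare 24 with 41 -> 41
Compare 86 with 41 -> 86
Compare 18 with 86 -> 86
Compare 57 with 86 -> 86
Compare 37 with 86 -> 86

86


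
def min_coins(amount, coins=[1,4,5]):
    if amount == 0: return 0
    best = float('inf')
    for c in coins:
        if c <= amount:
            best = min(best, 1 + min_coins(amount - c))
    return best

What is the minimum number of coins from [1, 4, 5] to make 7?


Building up with DP:
min_coins(0) = 0
min_coins(1) = min(1+min_coins(0)=1+0=1) = 1
min_coins(2) = min(1+min_coins(1)=1+1=2) = 2
min_coins(3) = min(1+min_coins(2)=1+2=3) = 3
min_coins(4) = min(1+min_coins(3)=1+3=4, 1+min_coins(0)=1+0=1) = 1
min_coins(5) = min(1+min_coins(4)=1+1=2, 1+min_coins(1)=1+1=2, 1+min_coins(0)=1+0=1) = 1
min_coins(6) = min(1+min_coins(5)=1+1=2, 1+min_coins(2)=1+2=3, 1+min_coins(1)=1+1=2) = 2
min_coins(7) = min(1+min_coins(6)=1+2=3, 1+min_coins(3)=1+3=4, 1+min_coins(2)=1+2=3) = 3

3


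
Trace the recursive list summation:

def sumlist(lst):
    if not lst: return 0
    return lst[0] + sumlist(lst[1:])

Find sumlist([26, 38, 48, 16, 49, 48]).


sumlist([26, 38, 48, 16, 49, 48]) = 26 + sumlist([38, 48, 16, 49, 48])
sumlist([38, 48, 16, 49, 48]) = 38 + sumlist([48, 16, 49, 48])
sumlist([48, 16, 49, 48]) = 48 + sumlist([16, 49, 48])
sumlist([16, 49, 48]) = 16 + sumlist([49, 48])
sumlist([49, 48]) = 49 + sumlist([48])
sumlist([48]) = 48 + sumlist([])
sumlist([]) = 0  (base case)
Total: 26 + 38 + 48 + 16 + 49 + 48 + 0 = 225

225


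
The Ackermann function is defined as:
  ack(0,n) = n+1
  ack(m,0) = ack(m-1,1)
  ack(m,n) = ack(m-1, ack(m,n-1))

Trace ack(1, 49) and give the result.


ack(1, 49) = ack(0, ack(1, 48))
  ack(1, 48) = ack(0, ack(1, 47))
    ack(1, 47) = ack(0, ack(1, 46))
      ack(1, 46) = ack(0, ack(1, 45))
        ack(1, 45) = ack(0, ack(1, 44))
          ack(1, 44) = ack(0, ack(1, 43))
          ack(1, 43) = ack(0, ack(1, 42))
          ack(1, 42) = ack(0, ack(1, 41))
          ack(1, 41) = ack(0, ack(1, 40))
          ack(1, 40) = ack(0, ack(1, 39))
          ack(1, 39) = ack(0, ack(1, 38))
          ack(1, 38) = ack(0, ack(1, 37))
          ack(1, 37) = ack(0, ack(1, 36))
          ack(1, 36) = ack(0, ack(1, 35))
          ack(1, 35) = ack(0, ack(1, 34))
          ack(1, 34) = ack(0, ack(1, 33))
          ack(1, 33) = ack(0, ack(1, 32))
          ack(1, 32) = ack(0, ack(1, 31))
          ack(1, 31) = ack(0, ack(1, 30))
          ack(1, 30) = ack(0, ack(1, 29))
          ack(1, 29) = ack(0, ack(1, 28))
          ack(1, 28) = ack(0, ack(1, 27))
          ack(1, 27) = ack(0, ack(1, 26))
          ack(1, 26) = ack(0, ack(1, 25))
          ack(1, 25) = ack(0, ack(1, 24))
... (trace truncated)
Result: ack(1, 49) = 51

51


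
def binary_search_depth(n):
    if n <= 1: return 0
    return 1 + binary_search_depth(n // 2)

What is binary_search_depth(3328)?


3328 / 2 = 1664
1664 / 2 = 832
832 / 2 = 416
416 / 2 = 208
208 / 2 = 104
104 / 2 = 52
52 / 2 = 26
26 / 2 = 13
13 / 2 = 6
6 / 2 = 3
3 / 2 = 1
Reached 1 after 11 halvings

11


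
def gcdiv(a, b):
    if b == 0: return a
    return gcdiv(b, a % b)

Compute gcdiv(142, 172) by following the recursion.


gcdiv(142, 172) = gcdiv(172, 142)
gcdiv(172, 142) = gcdiv(142, 30)
gcdiv(142, 30) = gcdiv(30, 22)
gcdiv(30, 22) = gcdiv(22, 8)
gcdiv(22, 8) = gcdiv(8, 6)
gcdiv(8, 6) = gcdiv(6, 2)
gcdiv(6, 2) = gcdiv(2, 0)
gcdiv(2, 0) = 2  (base case)

2


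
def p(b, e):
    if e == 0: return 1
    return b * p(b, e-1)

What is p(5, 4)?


p(5, 4)
= 5 * p(5, 3)
= 5 * 5 * p(5, 2)
= 5 * 5 * 5 * p(5, 1)
= 5 * 5 * 5 * 5 * p(5, 0)
= 5 * 5 * 5 * 5 * 1
= 625

625


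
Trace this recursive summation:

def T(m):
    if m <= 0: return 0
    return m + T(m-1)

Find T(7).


T(7)
= 7 + 6 + 5 + 4 + 3 + 2 + 1 + T(0)
= 7 + 6 + 5 + 4 + 3 + 2 + 1 + 0
= 28

28


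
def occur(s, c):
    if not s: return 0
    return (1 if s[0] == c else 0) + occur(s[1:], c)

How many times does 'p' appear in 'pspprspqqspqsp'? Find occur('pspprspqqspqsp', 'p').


s[0]='p' == 'p' -> 1
s[0]='s' != 'p' -> 0
s[0]='p' == 'p' -> 1
s[0]='p' == 'p' -> 1
s[0]='r' != 'p' -> 0
s[0]='s' != 'p' -> 0
s[0]='p' == 'p' -> 1
s[0]='q' != 'p' -> 0
s[0]='q' != 'p' -> 0
s[0]='s' != 'p' -> 0
s[0]='p' == 'p' -> 1
s[0]='q' != 'p' -> 0
s[0]='s' != 'p' -> 0
s[0]='p' == 'p' -> 1
Sum: 1 + 0 + 1 + 1 + 0 + 0 + 1 + 0 + 0 + 0 + 1 + 0 + 0 + 1 = 6

6


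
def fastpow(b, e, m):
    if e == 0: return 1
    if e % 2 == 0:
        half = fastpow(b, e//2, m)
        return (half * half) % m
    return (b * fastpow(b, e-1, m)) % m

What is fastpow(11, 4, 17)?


fastpow(11, 4, 17): e is even, compute fastpow(11, 2, 17)
  fastpow(11, 2, 17): e is even, compute fastpow(11, 1, 17)
    fastpow(11, 1, 17): e is odd, compute fastpow(11, 0, 17)
      fastpow(11, 0, 17) = 1
    (11 * 1) % 17 = 11
  half=11, (11*11) % 17 = 2
half=2, (2*2) % 17 = 4

4


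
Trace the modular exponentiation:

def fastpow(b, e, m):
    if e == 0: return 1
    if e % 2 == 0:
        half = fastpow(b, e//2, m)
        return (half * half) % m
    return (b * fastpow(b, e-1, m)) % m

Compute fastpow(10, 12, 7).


fastpow(10, 12, 7): e is even, compute fastpow(10, 6, 7)
  fastpow(10, 6, 7): e is even, compute fastpow(10, 3, 7)
    fastpow(10, 3, 7): e is odd, compute fastpow(10, 2, 7)
      fastpow(10, 2, 7): e is even, compute fastpow(10, 1, 7)
        fastpow(10, 1, 7): e is odd, compute fastpow(10, 0, 7)
          fastpow(10, 0, 7) = 1
        (10 * 1) % 7 = 3
      half=3, (3*3) % 7 = 2
    (10 * 2) % 7 = 6
  half=6, (6*6) % 7 = 1
half=1, (1*1) % 7 = 1

1


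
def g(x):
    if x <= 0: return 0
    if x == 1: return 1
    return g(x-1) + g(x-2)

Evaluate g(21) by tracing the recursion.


Computing g(21) bottom-up:
g(0) = 0
g(1) = 1
g(2) = g(1) + g(0) = 1 + 0 = 1
g(3) = g(2) + g(1) = 1 + 1 = 2
g(4) = g(3) + g(2) = 2 + 1 = 3
g(5) = g(4) + g(3) = 3 + 2 = 5
g(6) = g(5) + g(4) = 5 + 3 = 8
g(7) = g(6) + g(5) = 8 + 5 = 13
g(8) = g(7) + g(6) = 13 + 8 = 21
g(9) = g(8) + g(7) = 21 + 13 = 34
g(10) = g(9) + g(8) = 34 + 21 = 55
g(11) = g(10) + g(9) = 55 + 34 = 89
g(12) = g(11) + g(10) = 89 + 55 = 144
g(13) = g(12) + g(11) = 144 + 89 = 233
g(14) = g(13) + g(12) = 233 + 144 = 377
g(15) = g(14) + g(13) = 377 + 233 = 610
g(16) = g(15) + g(14) = 610 + 377 = 987
g(17) = g(16) + g(15) = 987 + 610 = 1597
g(18) = g(17) + g(16) = 1597 + 987 = 2584
g(19) = g(18) + g(17) = 2584 + 1597 = 4181
g(20) = g(19) + g(18) = 4181 + 2584 = 6765
g(21) = g(20) + g(19) = 6765 + 4181 = 10946

10946


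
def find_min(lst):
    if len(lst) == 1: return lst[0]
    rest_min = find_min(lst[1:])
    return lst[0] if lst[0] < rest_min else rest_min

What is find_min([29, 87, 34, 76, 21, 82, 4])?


find_min([29, 87, 34, 76, 21, 82, 4]): compare 29 with find_min([87, 34, 76, 21, 82, 4])
find_min([87, 34, 76, 21, 82, 4]): compare 87 with find_min([34, 76, 21, 82, 4])
find_min([34, 76, 21, 82, 4]): compare 34 with find_min([76, 21, 82, 4])
find_min([76, 21, 82, 4]): compare 76 with find_min([21, 82, 4])
find_min([21, 82, 4]): compare 21 with find_min([82, 4])
find_min([82, 4]): compare 82 with find_min([4])
find_min([4]) = 4  (base case)
Compare 82 with 4 -> 4
Compare 21 with 4 -> 4
Compare 76 with 4 -> 4
Compare 34 with 4 -> 4
Compare 87 with 4 -> 4
Compare 29 with 4 -> 4

4


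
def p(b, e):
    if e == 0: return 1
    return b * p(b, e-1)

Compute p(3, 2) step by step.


p(3, 2)
= 3 * p(3, 1)
= 3 * 3 * p(3, 0)
= 3 * 3 * 1
= 9

9


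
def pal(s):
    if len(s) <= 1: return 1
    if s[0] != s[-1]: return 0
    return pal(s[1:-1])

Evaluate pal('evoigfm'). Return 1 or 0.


pal('evoigfm'): s[0]='e' != s[-1]='m' -> return 0
Result: 0 (not a palindrome)

0


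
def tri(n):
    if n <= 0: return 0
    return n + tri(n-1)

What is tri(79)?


tri(79)
= 79 + 78 + 77 + 76 + 75 + 74 + 73 + 72 + 71 + 70 + 69 + 68 + 67 + 66 + 65 + 64 + 63 + 62 + 61 + 60 + 59 + 58 + 57 + 56 + 55 + 54 + 53 + 52 + 51 + 50 + 49 + 48 + 47 + 46 + 45 + 44 + 43 + 42 + 41 + 40 + 39 + 38 + 37 + 36 + 35 + 34 + 33 + 32 + 31 + 30 + 29 + 28 + 27 + 26 + 25 + 24 + 23 + 22 + 21 + 20 + 19 + 18 + 17 + 16 + 15 + 14 + 13 + 12 + 11 + 10 + 9 + 8 + 7 + 6 + 5 + 4 + 3 + 2 + 1 + tri(0)
= 79 + 78 + 77 + 76 + 75 + 74 + 73 + 72 + 71 + 70 + 69 + 68 + 67 + 66 + 65 + 64 + 63 + 62 + 61 + 60 + 59 + 58 + 57 + 56 + 55 + 54 + 53 + 52 + 51 + 50 + 49 + 48 + 47 + 46 + 45 + 44 + 43 + 42 + 41 + 40 + 39 + 38 + 37 + 36 + 35 + 34 + 33 + 32 + 31 + 30 + 29 + 28 + 27 + 26 + 25 + 24 + 23 + 22 + 21 + 20 + 19 + 18 + 17 + 16 + 15 + 14 + 13 + 12 + 11 + 10 + 9 + 8 + 7 + 6 + 5 + 4 + 3 + 2 + 1 + 0
= 3160

3160


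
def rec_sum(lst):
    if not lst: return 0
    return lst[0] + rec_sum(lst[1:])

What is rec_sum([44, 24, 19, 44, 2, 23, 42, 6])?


rec_sum([44, 24, 19, 44, 2, 23, 42, 6]) = 44 + rec_sum([24, 19, 44, 2, 23, 42, 6])
rec_sum([24, 19, 44, 2, 23, 42, 6]) = 24 + rec_sum([19, 44, 2, 23, 42, 6])
rec_sum([19, 44, 2, 23, 42, 6]) = 19 + rec_sum([44, 2, 23, 42, 6])
rec_sum([44, 2, 23, 42, 6]) = 44 + rec_sum([2, 23, 42, 6])
rec_sum([2, 23, 42, 6]) = 2 + rec_sum([23, 42, 6])
rec_sum([23, 42, 6]) = 23 + rec_sum([42, 6])
rec_sum([42, 6]) = 42 + rec_sum([6])
rec_sum([6]) = 6 + rec_sum([])
rec_sum([]) = 0  (base case)
Total: 44 + 24 + 19 + 44 + 2 + 23 + 42 + 6 + 0 = 204

204


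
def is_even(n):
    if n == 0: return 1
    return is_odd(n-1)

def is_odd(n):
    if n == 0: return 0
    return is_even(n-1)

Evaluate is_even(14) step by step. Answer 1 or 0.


is_even(14) = is_odd(13)
is_odd(13) = is_even(12)
is_even(12) = is_odd(11)
is_odd(11) = is_even(10)
is_even(10) = is_odd(9)
is_odd(9) = is_even(8)
is_even(8) = is_odd(7)
is_odd(7) = is_even(6)
is_even(6) = is_odd(5)
is_odd(5) = is_even(4)
is_even(4) = is_odd(3)
is_odd(3) = is_even(2)
is_even(2) = is_odd(1)
is_odd(1) = is_even(0)
is_even(0) = 1  (base case)
Result: 1

1


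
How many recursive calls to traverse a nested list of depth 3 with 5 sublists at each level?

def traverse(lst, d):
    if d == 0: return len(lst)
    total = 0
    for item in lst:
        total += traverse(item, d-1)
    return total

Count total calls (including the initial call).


At depth 0 (root): 1 call
At depth 1: each of 1 parents calls traverse on 5 children = 5 calls
At depth 2: each of 5 parents calls traverse on 5 children = 25 calls
At depth 3: each of 25 parents calls traverse on 5 children = 125 calls
Total: 1 + 5 + 25 + 125 = 156

156


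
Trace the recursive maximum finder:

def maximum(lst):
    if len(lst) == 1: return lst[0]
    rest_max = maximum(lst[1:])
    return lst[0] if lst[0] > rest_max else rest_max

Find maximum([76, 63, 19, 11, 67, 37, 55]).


maximum([76, 63, 19, 11, 67, 37, 55]): compare 76 with maximum([63, 19, 11, 67, 37, 55])
maximum([63, 19, 11, 67, 37, 55]): compare 63 with maximum([19, 11, 67, 37, 55])
maximum([19, 11, 67, 37, 55]): compare 19 with maximum([11, 67, 37, 55])
maximum([11, 67, 37, 55]): compare 11 with maximum([67, 37, 55])
maximum([67, 37, 55]): compare 67 with maximum([37, 55])
maximum([37, 55]): compare 37 with maximum([55])
maximum([55]) = 55  (base case)
Compare 37 with 55 -> 55
Compare 67 with 55 -> 67
Compare 11 with 67 -> 67
Compare 19 with 67 -> 67
Compare 63 with 67 -> 67
Compare 76 with 67 -> 76

76


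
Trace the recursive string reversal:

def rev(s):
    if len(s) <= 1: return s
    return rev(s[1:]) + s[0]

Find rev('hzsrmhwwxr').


rev('hzsrmhwwxr') = rev('zsrmhwwxr') + 'h'
rev('zsrmhwwxr') = rev('srmhwwxr') + 'z'
rev('srmhwwxr') = rev('rmhwwxr') + 's'
rev('rmhwwxr') = rev('mhwwxr') + 'r'
rev('mhwwxr') = rev('hwwxr') + 'm'
rev('hwwxr') = rev('wwxr') + 'h'
rev('wwxr') = rev('wxr') + 'w'
rev('wxr') = rev('xr') + 'w'
rev('xr') = rev('r') + 'x'
rev('r') = 'r'  (base case)
Concatenating: 'r' + 'x' + 'w' + 'w' + 'h' + 'm' + 'r' + 's' + 'z' + 'h' = 'rxwwhmrszh'

rxwwhmrszh


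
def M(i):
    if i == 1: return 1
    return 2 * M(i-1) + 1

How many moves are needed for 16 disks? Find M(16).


M(16) = 2 * M(15) + 1
M(15) = 2 * M(14) + 1
M(14) = 2 * M(13) + 1
M(13) = 2 * M(12) + 1
M(12) = 2 * M(11) + 1
M(11) = 2 * M(10) + 1
M(10) = 2 * M(9) + 1
M(9) = 2 * M(8) + 1
M(8) = 2 * M(7) + 1
M(7) = 2 * M(6) + 1
M(6) = 2 * M(5) + 1
M(5) = 2 * M(4) + 1
M(4) = 2 * M(3) + 1
M(3) = 2 * M(2) + 1
M(2) = 2 * M(1) + 1
M(1) = 1  (base case)
M(2) = 2 * 1 + 1 = 3
M(3) = 2 * 3 + 1 = 7
M(4) = 2 * 7 + 1 = 15
M(5) = 2 * 15 + 1 = 31
M(6) = 2 * 31 + 1 = 63
M(7) = 2 * 63 + 1 = 127
M(8) = 2 * 127 + 1 = 255
M(9) = 2 * 255 + 1 = 511
M(10) = 2 * 511 + 1 = 1023
M(11) = 2 * 1023 + 1 = 2047
M(12) = 2 * 2047 + 1 = 4095
M(13) = 2 * 4095 + 1 = 8191
M(14) = 2 * 8191 + 1 = 16383
M(15) = 2 * 16383 + 1 = 32767
M(16) = 2 * 32767 + 1 = 65535

65535


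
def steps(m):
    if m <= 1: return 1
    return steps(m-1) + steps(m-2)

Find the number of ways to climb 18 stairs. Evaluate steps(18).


Building up from base cases:
steps(0) = 1
steps(1) = 1
steps(2) = steps(1) + steps(0) = 1 + 1 = 2
steps(3) = steps(2) + steps(1) = 2 + 1 = 3
steps(4) = steps(3) + steps(2) = 3 + 2 = 5
steps(5) = steps(4) + steps(3) = 5 + 3 = 8
steps(6) = steps(5) + steps(4) = 8 + 5 = 13
steps(7) = steps(6) + steps(5) = 13 + 8 = 21
steps(8) = steps(7) + steps(6) = 21 + 13 = 34
steps(9) = steps(8) + steps(7) = 34 + 21 = 55
steps(10) = steps(9) + steps(8) = 55 + 34 = 89
steps(11) = steps(10) + steps(9) = 89 + 55 = 144
steps(12) = steps(11) + steps(10) = 144 + 89 = 233
steps(13) = steps(12) + steps(11) = 233 + 144 = 377
steps(14) = steps(13) + steps(12) = 377 + 233 = 610
steps(15) = steps(14) + steps(13) = 610 + 377 = 987
steps(16) = steps(15) + steps(14) = 987 + 610 = 1597
steps(17) = steps(16) + steps(15) = 1597 + 987 = 2584
steps(18) = steps(17) + steps(16) = 2584 + 1597 = 4181

4181


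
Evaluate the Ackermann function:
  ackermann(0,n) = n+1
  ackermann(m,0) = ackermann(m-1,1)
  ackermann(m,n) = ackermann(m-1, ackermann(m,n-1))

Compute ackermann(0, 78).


ackermann(0, 78) = 79
Result: ackermann(0, 78) = 79

79


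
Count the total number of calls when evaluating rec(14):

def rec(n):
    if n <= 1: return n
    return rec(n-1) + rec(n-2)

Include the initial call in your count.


Let C(n) = total calls for rec(n)
C(0) = 1, C(1) = 1
C(2) = 1 + C(1) + C(0) = 1 + 1 + 1 = 3
C(3) = 1 + C(2) + C(1) = 1 + 3 + 1 = 5
C(4) = 1 + C(3) + C(2) = 1 + 5 + 3 = 9
C(5) = 1 + C(4) + C(3) = 1 + 9 + 5 = 15
C(6) = 1 + C(5) + C(4) = 1 + 15 + 9 = 25
C(7) = 1 + C(6) + C(5) = 1 + 25 + 15 = 41
C(8) = 1 + C(7) + C(6) = 1 + 41 + 25 = 67
C(9) = 1 + C(8) + C(7) = 1 + 67 + 41 = 109
C(10) = 1 + C(9) + C(8) = 1 + 109 + 67 = 177
C(11) = 1 + C(10) + C(9) = 1 + 177 + 109 = 287
C(12) = 1 + C(11) + C(10) = 1 + 287 + 177 = 465
C(13) = 1 + C(12) + C(11) = 1 + 465 + 287 = 753
C(14) = 1 + C(13) + C(12) = 1 + 753 + 465 = 1219

1219


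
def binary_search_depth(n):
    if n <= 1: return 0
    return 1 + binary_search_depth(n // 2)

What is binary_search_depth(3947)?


3947 / 2 = 1973
1973 / 2 = 986
986 / 2 = 493
493 / 2 = 246
246 / 2 = 123
123 / 2 = 61
61 / 2 = 30
30 / 2 = 15
15 / 2 = 7
7 / 2 = 3
3 / 2 = 1
Reached 1 after 11 halvings

11


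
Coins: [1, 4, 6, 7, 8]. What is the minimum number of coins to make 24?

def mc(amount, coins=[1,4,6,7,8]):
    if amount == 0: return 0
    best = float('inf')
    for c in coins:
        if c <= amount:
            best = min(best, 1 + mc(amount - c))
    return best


Building up with DP:
mc(0) = 0
mc(1) = min(1+mc(0)=1+0=1) = 1
mc(2) = min(1+mc(1)=1+1=2) = 2
mc(3) = min(1+mc(2)=1+2=3) = 3
mc(4) = min(1+mc(3)=1+3=4, 1+mc(0)=1+0=1) = 1
mc(5) = min(1+mc(4)=1+1=2, 1+mc(1)=1+1=2) = 2
mc(6) = min(1+mc(5)=1+2=3, 1+mc(2)=1+2=3, 1+mc(0)=1+0=1) = 1
mc(7) = min(1+mc(6)=1+1=2, 1+mc(3)=1+3=4, 1+mc(1)=1+1=2, 1+mc(0)=1+0=1) = 1
mc(8) = min(1+mc(7)=1+1=2, 1+mc(4)=1+1=2, 1+mc(2)=1+2=3, 1+mc(1)=1+1=2, 1+mc(0)=1+0=1) = 1
mc(9) = min(1+mc(8)=1+1=2, 1+mc(5)=1+2=3, 1+mc(3)=1+3=4, 1+mc(2)=1+2=3, 1+mc(1)=1+1=2) = 2
mc(10) = min(1+mc(9)=1+2=3, 1+mc(6)=1+1=2, 1+mc(4)=1+1=2, 1+mc(3)=1+3=4, 1+mc(2)=1+2=3) = 2
mc(11) = min(1+mc(10)=1+2=3, 1+mc(7)=1+1=2, 1+mc(5)=1+2=3, 1+mc(4)=1+1=2, 1+mc(3)=1+3=4) = 2
mc(12) = min(1+mc(11)=1+2=3, 1+mc(8)=1+1=2, 1+mc(6)=1+1=2, 1+mc(5)=1+2=3, 1+mc(4)=1+1=2) = 2
mc(13) = min(1+mc(12)=1+2=3, 1+mc(9)=1+2=3, 1+mc(7)=1+1=2, 1+mc(6)=1+1=2, 1+mc(5)=1+2=3) = 2
mc(14) = min(1+mc(13)=1+2=3, 1+mc(10)=1+2=3, 1+mc(8)=1+1=2, 1+mc(7)=1+1=2, 1+mc(6)=1+1=2) = 2
mc(15) = min(1+mc(14)=1+2=3, 1+mc(11)=1+2=3, 1+mc(9)=1+2=3, 1+mc(8)=1+1=2, 1+mc(7)=1+1=2) = 2
mc(16) = min(1+mc(15)=1+2=3, 1+mc(12)=1+2=3, 1+mc(10)=1+2=3, 1+mc(9)=1+2=3, 1+mc(8)=1+1=2) = 2
mc(17) = min(1+mc(16)=1+2=3, 1+mc(13)=1+2=3, 1+mc(11)=1+2=3, 1+mc(10)=1+2=3, 1+mc(9)=1+2=3) = 3
mc(18) = min(1+mc(17)=1+3=4, 1+mc(14)=1+2=3, 1+mc(12)=1+2=3, 1+mc(11)=1+2=3, 1+mc(10)=1+2=3) = 3
mc(19) = min(1+mc(18)=1+3=4, 1+mc(15)=1+2=3, 1+mc(13)=1+2=3, 1+mc(12)=1+2=3, 1+mc(11)=1+2=3) = 3
mc(20) = min(1+mc(19)=1+3=4, 1+mc(16)=1+2=3, 1+mc(14)=1+2=3, 1+mc(13)=1+2=3, 1+mc(12)=1+2=3) = 3
mc(21) = min(1+mc(20)=1+3=4, 1+mc(17)=1+3=4, 1+mc(15)=1+2=3, 1+mc(14)=1+2=3, 1+mc(13)=1+2=3) = 3
mc(22) = min(1+mc(21)=1+3=4, 1+mc(18)=1+3=4, 1+mc(16)=1+2=3, 1+mc(15)=1+2=3, 1+mc(14)=1+2=3) = 3
mc(23) = min(1+mc(22)=1+3=4, 1+mc(19)=1+3=4, 1+mc(17)=1+3=4, 1+mc(16)=1+2=3, 1+mc(15)=1+2=3) = 3
mc(24) = min(1+mc(23)=1+3=4, 1+mc(20)=1+3=4, 1+mc(18)=1+3=4, 1+mc(17)=1+3=4, 1+mc(16)=1+2=3) = 3

3


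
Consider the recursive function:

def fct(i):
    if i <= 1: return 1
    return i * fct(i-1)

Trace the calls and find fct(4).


fct(4)
= 4 * fct(3)
= 4 * 3 * fct(2)
= 4 * 3 * 2 * fct(1)
= 4 * 3 * 2 * 1
= 24

24


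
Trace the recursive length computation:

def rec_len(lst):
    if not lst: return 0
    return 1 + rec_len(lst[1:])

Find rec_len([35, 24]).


rec_len([35, 24]) = 1 + rec_len([24])
rec_len([24]) = 1 + rec_len([])
rec_len([]) = 0  (base case)
Unwinding: 1 + 1 + 0 = 2

2


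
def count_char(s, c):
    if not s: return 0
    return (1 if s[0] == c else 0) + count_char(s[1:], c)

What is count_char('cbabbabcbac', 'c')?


s[0]='c' == 'c' -> 1
s[0]='b' != 'c' -> 0
s[0]='a' != 'c' -> 0
s[0]='b' != 'c' -> 0
s[0]='b' != 'c' -> 0
s[0]='a' != 'c' -> 0
s[0]='b' != 'c' -> 0
s[0]='c' == 'c' -> 1
s[0]='b' != 'c' -> 0
s[0]='a' != 'c' -> 0
s[0]='c' == 'c' -> 1
Sum: 1 + 0 + 0 + 0 + 0 + 0 + 0 + 1 + 0 + 0 + 1 = 3

3


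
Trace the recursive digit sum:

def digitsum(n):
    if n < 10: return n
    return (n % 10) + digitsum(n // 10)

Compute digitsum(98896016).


digitsum(98896016) = 6 + digitsum(9889601)
digitsum(9889601) = 1 + digitsum(988960)
digitsum(988960) = 0 + digitsum(98896)
digitsum(98896) = 6 + digitsum(9889)
digitsum(9889) = 9 + digitsum(988)
digitsum(988) = 8 + digitsum(98)
digitsum(98) = 8 + digitsum(9)
digitsum(9) = 9  (base case)
Total: 6 + 1 + 0 + 6 + 9 + 8 + 8 + 9 = 47

47


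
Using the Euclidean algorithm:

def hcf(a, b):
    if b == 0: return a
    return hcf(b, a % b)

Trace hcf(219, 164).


hcf(219, 164) = hcf(164, 55)
hcf(164, 55) = hcf(55, 54)
hcf(55, 54) = hcf(54, 1)
hcf(54, 1) = hcf(1, 0)
hcf(1, 0) = 1  (base case)

1


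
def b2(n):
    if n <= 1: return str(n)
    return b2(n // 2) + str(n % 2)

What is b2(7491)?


b2(7491) = b2(3745) + '1'
b2(3745) = b2(1872) + '1'
b2(1872) = b2(936) + '0'
b2(936) = b2(468) + '0'
b2(468) = b2(234) + '0'
b2(234) = b2(117) + '0'
b2(117) = b2(58) + '1'
b2(58) = b2(29) + '0'
b2(29) = b2(14) + '1'
b2(14) = b2(7) + '0'
b2(7) = b2(3) + '1'
b2(3) = b2(1) + '1'
b2(1) = '1'  (base case)
Concatenating: '1' + '1' + '1' + '0' + '1' + '0' + '1' + '0' + '0' + '0' + '0' + '1' + '1' = '1110101000011'

1110101000011


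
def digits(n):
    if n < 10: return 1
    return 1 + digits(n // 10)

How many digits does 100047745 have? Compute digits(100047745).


digits(100047745) = 1 + digits(10004774)
digits(10004774) = 1 + digits(1000477)
digits(1000477) = 1 + digits(100047)
digits(100047) = 1 + digits(10004)
digits(10004) = 1 + digits(1000)
digits(1000) = 1 + digits(100)
digits(100) = 1 + digits(10)
digits(10) = 1 + digits(1)
digits(1) = 1  (base case: 1 < 10)
Unwinding: 1 + 1 + 1 + 1 + 1 + 1 + 1 + 1 + 1 = 9

9


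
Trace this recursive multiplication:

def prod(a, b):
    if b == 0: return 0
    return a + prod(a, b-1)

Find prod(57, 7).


prod(57, 7) = 57 + prod(57, 6)
prod(57, 6) = 57 + prod(57, 5)
prod(57, 5) = 57 + prod(57, 4)
prod(57, 4) = 57 + prod(57, 3)
prod(57, 3) = 57 + prod(57, 2)
prod(57, 2) = 57 + prod(57, 1)
prod(57, 1) = 57 + prod(57, 0)
prod(57, 0) = 0  (base case)
Total: 57 + 57 + 57 + 57 + 57 + 57 + 57 + 0 = 399

399


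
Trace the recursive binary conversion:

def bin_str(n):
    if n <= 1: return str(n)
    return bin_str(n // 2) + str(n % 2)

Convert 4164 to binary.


bin_str(4164) = bin_str(2082) + '0'
bin_str(2082) = bin_str(1041) + '0'
bin_str(1041) = bin_str(520) + '1'
bin_str(520) = bin_str(260) + '0'
bin_str(260) = bin_str(130) + '0'
bin_str(130) = bin_str(65) + '0'
bin_str(65) = bin_str(32) + '1'
bin_str(32) = bin_str(16) + '0'
bin_str(16) = bin_str(8) + '0'
bin_str(8) = bin_str(4) + '0'
bin_str(4) = bin_str(2) + '0'
bin_str(2) = bin_str(1) + '0'
bin_str(1) = '1'  (base case)
Concatenating: '1' + '0' + '0' + '0' + '0' + '0' + '1' + '0' + '0' + '0' + '1' + '0' + '0' = '1000001000100'

1000001000100


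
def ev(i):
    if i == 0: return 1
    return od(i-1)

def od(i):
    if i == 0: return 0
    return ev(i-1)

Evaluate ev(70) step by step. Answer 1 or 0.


ev(70) = od(69)
od(69) = ev(68)
ev(68) = od(67)
od(67) = ev(66)
ev(66) = od(65)
od(65) = ev(64)
ev(64) = od(63)
od(63) = ev(62)
ev(62) = od(61)
od(61) = ev(60)
ev(60) = od(59)
od(59) = ev(58)
ev(58) = od(57)
od(57) = ev(56)
ev(56) = od(55)
od(55) = ev(54)
ev(54) = od(53)
od(53) = ev(52)
ev(52) = od(51)
od(51) = ev(50)
ev(50) = od(49)
od(49) = ev(48)
ev(48) = od(47)
od(47) = ev(46)
ev(46) = od(45)
od(45) = ev(44)
ev(44) = od(43)
od(43) = ev(42)
ev(42) = od(41)
od(41) = ev(40)
ev(40) = od(39)
od(39) = ev(38)
ev(38) = od(37)
od(37) = ev(36)
ev(36) = od(35)
od(35) = ev(34)
ev(34) = od(33)
od(33) = ev(32)
ev(32) = od(31)
od(31) = ev(30)
ev(30) = od(29)
od(29) = ev(28)
ev(28) = od(27)
od(27) = ev(26)
ev(26) = od(25)
od(25) = ev(24)
ev(24) = od(23)
od(23) = ev(22)
ev(22) = od(21)
od(21) = ev(20)
ev(20) = od(19)
od(19) = ev(18)
ev(18) = od(17)
od(17) = ev(16)
ev(16) = od(15)
od(15) = ev(14)
ev(14) = od(13)
od(13) = ev(12)
ev(12) = od(11)
od(11) = ev(10)
ev(10) = od(9)
od(9) = ev(8)
ev(8) = od(7)
od(7) = ev(6)
ev(6) = od(5)
od(5) = ev(4)
ev(4) = od(3)
od(3) = ev(2)
ev(2) = od(1)
od(1) = ev(0)
ev(0) = 1  (base case)
Result: 1

1


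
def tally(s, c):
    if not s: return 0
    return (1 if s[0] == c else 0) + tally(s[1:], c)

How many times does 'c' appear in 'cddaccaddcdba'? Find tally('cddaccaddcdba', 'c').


s[0]='c' == 'c' -> 1
s[0]='d' != 'c' -> 0
s[0]='d' != 'c' -> 0
s[0]='a' != 'c' -> 0
s[0]='c' == 'c' -> 1
s[0]='c' == 'c' -> 1
s[0]='a' != 'c' -> 0
s[0]='d' != 'c' -> 0
s[0]='d' != 'c' -> 0
s[0]='c' == 'c' -> 1
s[0]='d' != 'c' -> 0
s[0]='b' != 'c' -> 0
s[0]='a' != 'c' -> 0
Sum: 1 + 0 + 0 + 0 + 1 + 1 + 0 + 0 + 0 + 1 + 0 + 0 + 0 = 4

4


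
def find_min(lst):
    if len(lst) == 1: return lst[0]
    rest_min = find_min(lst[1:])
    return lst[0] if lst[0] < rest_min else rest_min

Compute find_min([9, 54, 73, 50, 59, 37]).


find_min([9, 54, 73, 50, 59, 37]): compare 9 with find_min([54, 73, 50, 59, 37])
find_min([54, 73, 50, 59, 37]): compare 54 with find_min([73, 50, 59, 37])
find_min([73, 50, 59, 37]): compare 73 with find_min([50, 59, 37])
find_min([50, 59, 37]): compare 50 with find_min([59, 37])
find_min([59, 37]): compare 59 with find_min([37])
find_min([37]) = 37  (base case)
Compare 59 with 37 -> 37
Compare 50 with 37 -> 37
Compare 73 with 37 -> 37
Compare 54 with 37 -> 37
Compare 9 with 37 -> 9

9


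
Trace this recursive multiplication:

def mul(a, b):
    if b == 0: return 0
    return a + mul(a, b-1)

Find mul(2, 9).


mul(2, 9) = 2 + mul(2, 8)
mul(2, 8) = 2 + mul(2, 7)
mul(2, 7) = 2 + mul(2, 6)
mul(2, 6) = 2 + mul(2, 5)
mul(2, 5) = 2 + mul(2, 4)
mul(2, 4) = 2 + mul(2, 3)
mul(2, 3) = 2 + mul(2, 2)
mul(2, 2) = 2 + mul(2, 1)
mul(2, 1) = 2 + mul(2, 0)
mul(2, 0) = 0  (base case)
Total: 2 + 2 + 2 + 2 + 2 + 2 + 2 + 2 + 2 + 0 = 18

18


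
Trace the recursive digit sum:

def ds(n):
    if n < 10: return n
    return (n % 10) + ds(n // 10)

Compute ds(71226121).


ds(71226121) = 1 + ds(7122612)
ds(7122612) = 2 + ds(712261)
ds(712261) = 1 + ds(71226)
ds(71226) = 6 + ds(7122)
ds(7122) = 2 + ds(712)
ds(712) = 2 + ds(71)
ds(71) = 1 + ds(7)
ds(7) = 7  (base case)
Total: 1 + 2 + 1 + 6 + 2 + 2 + 1 + 7 = 22

22


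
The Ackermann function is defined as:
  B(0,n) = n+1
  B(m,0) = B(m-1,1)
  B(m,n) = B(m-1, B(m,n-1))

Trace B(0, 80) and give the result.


B(0, 80) = 81
Result: B(0, 80) = 81

81


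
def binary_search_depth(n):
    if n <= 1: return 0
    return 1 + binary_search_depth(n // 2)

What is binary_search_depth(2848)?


2848 / 2 = 1424
1424 / 2 = 712
712 / 2 = 356
356 / 2 = 178
178 / 2 = 89
89 / 2 = 44
44 / 2 = 22
22 / 2 = 11
11 / 2 = 5
5 / 2 = 2
2 / 2 = 1
Reached 1 after 11 halvings

11


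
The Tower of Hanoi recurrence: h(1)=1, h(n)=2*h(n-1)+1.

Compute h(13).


h(13) = 2 * h(12) + 1
h(12) = 2 * h(11) + 1
h(11) = 2 * h(10) + 1
h(10) = 2 * h(9) + 1
h(9) = 2 * h(8) + 1
h(8) = 2 * h(7) + 1
h(7) = 2 * h(6) + 1
h(6) = 2 * h(5) + 1
h(5) = 2 * h(4) + 1
h(4) = 2 * h(3) + 1
h(3) = 2 * h(2) + 1
h(2) = 2 * h(1) + 1
h(1) = 1  (base case)
h(2) = 2 * 1 + 1 = 3
h(3) = 2 * 3 + 1 = 7
h(4) = 2 * 7 + 1 = 15
h(5) = 2 * 15 + 1 = 31
h(6) = 2 * 31 + 1 = 63
h(7) = 2 * 63 + 1 = 127
h(8) = 2 * 127 + 1 = 255
h(9) = 2 * 255 + 1 = 511
h(10) = 2 * 511 + 1 = 1023
h(11) = 2 * 1023 + 1 = 2047
h(12) = 2 * 2047 + 1 = 4095
h(13) = 2 * 4095 + 1 = 8191

8191


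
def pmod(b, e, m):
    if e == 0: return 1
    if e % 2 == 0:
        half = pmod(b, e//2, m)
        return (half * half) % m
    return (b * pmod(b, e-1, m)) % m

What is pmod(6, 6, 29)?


pmod(6, 6, 29): e is even, compute pmod(6, 3, 29)
  pmod(6, 3, 29): e is odd, compute pmod(6, 2, 29)
    pmod(6, 2, 29): e is even, compute pmod(6, 1, 29)
      pmod(6, 1, 29): e is odd, compute pmod(6, 0, 29)
        pmod(6, 0, 29) = 1
      (6 * 1) % 29 = 6
    half=6, (6*6) % 29 = 7
  (6 * 7) % 29 = 13
half=13, (13*13) % 29 = 24

24


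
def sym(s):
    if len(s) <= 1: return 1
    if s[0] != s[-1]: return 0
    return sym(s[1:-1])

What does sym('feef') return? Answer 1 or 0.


sym('feef'): s[0]='f' == s[-1]='f' -> check sym('ee')
sym('ee'): s[0]='e' == s[-1]='e' -> check sym('')
sym(''): len <= 1 -> return 1  (base case)
Result: 1 (palindrome)

1


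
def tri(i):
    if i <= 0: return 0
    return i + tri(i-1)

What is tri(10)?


tri(10)
= 10 + 9 + 8 + 7 + 6 + 5 + 4 + 3 + 2 + 1 + tri(0)
= 10 + 9 + 8 + 7 + 6 + 5 + 4 + 3 + 2 + 1 + 0
= 55

55


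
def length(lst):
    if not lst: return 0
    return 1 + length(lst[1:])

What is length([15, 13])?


length([15, 13]) = 1 + length([13])
length([13]) = 1 + length([])
length([]) = 0  (base case)
Unwinding: 1 + 1 + 0 = 2

2
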